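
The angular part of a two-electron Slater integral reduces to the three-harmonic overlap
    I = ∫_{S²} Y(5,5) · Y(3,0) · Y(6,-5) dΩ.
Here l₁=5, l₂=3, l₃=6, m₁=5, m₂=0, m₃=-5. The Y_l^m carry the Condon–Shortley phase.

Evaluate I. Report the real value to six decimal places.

0.207001

Checks pass: Σm=0; 14 even; l₃=6∈[2,8].
(2·5+1)(2·3+1)(2·6+1) = 1001
Δ: 2! 8! 4! / 15! → 1/675675
sum: t=0:+1/8640 t=1:−1/2304 t=2:+1/8640 = -7/34560
3j²(5 3 6; 0 0 0) = Δ·Π!·Σ² = 7/429  (sign -1)
sum: t=0:+1/483840 = 1/483840
3j²(5 3 6; 5 0 -5) = Δ·Π!·Σ² = 3/91  (sign -1)
combine: 4πI² = 1001·7/429·3/91 = 7/13
take √, sign +1: I = 0.20700098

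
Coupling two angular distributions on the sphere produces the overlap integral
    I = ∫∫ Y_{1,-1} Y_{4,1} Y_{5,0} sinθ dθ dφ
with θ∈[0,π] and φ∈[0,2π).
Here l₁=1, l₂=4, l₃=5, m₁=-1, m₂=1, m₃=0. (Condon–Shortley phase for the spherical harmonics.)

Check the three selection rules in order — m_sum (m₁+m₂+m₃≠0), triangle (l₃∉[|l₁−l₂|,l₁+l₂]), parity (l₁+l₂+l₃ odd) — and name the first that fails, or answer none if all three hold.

m₁+m₂+m₃ = -1 + 1 + 0 = 0  ✓
triangle: |1−4|=3 ≤ l₃=5 ≤ 1+4=5  ✓
parity: l₁+l₂+l₃ = 10 is even  ✓

none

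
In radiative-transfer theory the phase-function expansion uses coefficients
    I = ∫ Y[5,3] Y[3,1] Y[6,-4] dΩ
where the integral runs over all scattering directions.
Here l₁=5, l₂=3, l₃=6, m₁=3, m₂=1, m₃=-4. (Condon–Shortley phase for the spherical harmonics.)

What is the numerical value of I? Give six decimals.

0.113950

Checks pass: Σm=0; 14 even; l₃=6∈[2,8].
(2·5+1)(2·3+1)(2·6+1) = 1001
Δ: 2! 8! 4! / 15! → 1/675675
sum: t=0:+1/8640 t=1:−1/2304 t=2:+1/8640 = -7/34560
3j²(5 3 6; 0 0 0) = Δ·Π!·Σ² = 7/429  (sign -1)
sum: t=0:+1/69120 t=1:−1/30240 t=2:+1/322560 = -1/64512
3j²(5 3 6; 3 1 -4) = Δ·Π!·Σ² = 10/1001  (sign -1)
combine: 4πI² = 1001·7/429·10/1001 = 70/429
take √, sign +1: I = 0.11395029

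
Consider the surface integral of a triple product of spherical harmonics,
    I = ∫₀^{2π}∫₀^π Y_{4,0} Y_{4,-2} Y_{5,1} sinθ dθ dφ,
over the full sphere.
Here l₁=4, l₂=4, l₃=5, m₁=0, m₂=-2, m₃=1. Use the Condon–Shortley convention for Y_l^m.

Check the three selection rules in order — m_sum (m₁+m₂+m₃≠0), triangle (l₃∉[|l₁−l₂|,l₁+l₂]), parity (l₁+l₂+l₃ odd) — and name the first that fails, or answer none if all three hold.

Σmᵢ = -1  ✗
l₃∈[|l₁−l₂|,l₁+l₂]=[0,8], have l₃=5
Σlᵢ = 13 ⇒ odd

m_sum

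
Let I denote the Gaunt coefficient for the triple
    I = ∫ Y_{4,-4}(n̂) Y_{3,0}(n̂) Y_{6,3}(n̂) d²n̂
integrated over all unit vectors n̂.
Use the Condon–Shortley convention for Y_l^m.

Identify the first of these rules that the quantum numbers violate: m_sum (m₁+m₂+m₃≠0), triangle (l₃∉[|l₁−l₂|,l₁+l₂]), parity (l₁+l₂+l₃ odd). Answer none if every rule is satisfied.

Σmᵢ = -1  ✗
l₃∈[|l₁−l₂|,l₁+l₂]=[1,7], have l₃=6
Σlᵢ = 13 ⇒ odd

m_sum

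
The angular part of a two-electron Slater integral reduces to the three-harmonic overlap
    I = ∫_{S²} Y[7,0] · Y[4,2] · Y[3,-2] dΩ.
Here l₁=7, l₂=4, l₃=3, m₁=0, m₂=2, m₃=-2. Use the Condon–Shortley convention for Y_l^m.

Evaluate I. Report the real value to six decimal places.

0.081694

Checks pass: Σm=0; 14 even; l₃=3∈[3,11].
(2·7+1)(2·4+1)(2·3+1) = 945
Δ: 8! 6! 0! / 15! → 1/45045
sum: t=4:+1/20736 = 1/20736
3j²(7 4 3; 0 0 0) = Δ·Π!·Σ² = 35/1287  (sign -1)
sum: t=6:+1/172800 = 1/172800
3j²(7 4 3; 0 2 -2) = Δ·Π!·Σ² = 7/2145  (sign -1)
combine: 4πI² = 945·35/1287·7/2145 = 1715/20449
take √, sign +1: I = 0.08169418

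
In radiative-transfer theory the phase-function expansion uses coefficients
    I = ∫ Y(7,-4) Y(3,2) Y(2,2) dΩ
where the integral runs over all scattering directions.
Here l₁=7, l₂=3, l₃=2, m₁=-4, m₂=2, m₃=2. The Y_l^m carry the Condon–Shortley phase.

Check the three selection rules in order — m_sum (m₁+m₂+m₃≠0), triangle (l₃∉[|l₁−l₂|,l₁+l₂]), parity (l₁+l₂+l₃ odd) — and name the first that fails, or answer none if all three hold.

Σmᵢ = 0  ✓
l₃∈[|l₁−l₂|,l₁+l₂]=[4,10], have l₃=2  ✗
Σlᵢ = 12 ⇒ even

triangle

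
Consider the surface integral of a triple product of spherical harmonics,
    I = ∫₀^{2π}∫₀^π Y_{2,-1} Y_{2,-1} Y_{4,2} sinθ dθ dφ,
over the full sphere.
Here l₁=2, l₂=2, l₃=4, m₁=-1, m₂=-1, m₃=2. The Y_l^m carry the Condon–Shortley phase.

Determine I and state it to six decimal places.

0.254875

Checks pass: Σm=0; 8 even; l₃=4∈[0,4].
(2·2+1)(2·2+1)(2·4+1) = 225
Δ: 0! 4! 4! / 9! → 1/630
sum: t=0:+1/16 = 1/16
3j²(2 2 4; 0 0 0) = Δ·Π!·Σ² = 2/35  (sign +1)
sum: t=0:+1/36 = 1/36
3j²(2 2 4; -1 -1 2) = Δ·Π!·Σ² = 4/63  (sign +1)
combine: 4πI² = 225·2/35·4/63 = 40/49
take √, sign +1: I = 0.25487487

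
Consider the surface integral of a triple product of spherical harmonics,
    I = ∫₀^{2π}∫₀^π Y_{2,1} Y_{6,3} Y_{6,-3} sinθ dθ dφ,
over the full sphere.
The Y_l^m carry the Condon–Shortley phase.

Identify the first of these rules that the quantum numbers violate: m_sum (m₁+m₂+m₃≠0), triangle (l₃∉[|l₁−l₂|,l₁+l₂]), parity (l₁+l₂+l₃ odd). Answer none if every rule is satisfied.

m_sum

azimuthal sum: 1 + 3 − 3 = 1  ✗
4 ≤ 6 ≤ 8 (triangle on l)
L = 2 + 6 + 6 = 14 (even)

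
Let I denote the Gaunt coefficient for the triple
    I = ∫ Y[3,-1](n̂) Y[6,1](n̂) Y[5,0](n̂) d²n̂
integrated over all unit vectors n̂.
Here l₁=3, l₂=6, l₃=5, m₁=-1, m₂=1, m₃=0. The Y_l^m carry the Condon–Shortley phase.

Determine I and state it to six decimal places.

Checks pass: Σm=0; 14 even; l₃=5∈[3,9].
(2·3+1)(2·6+1)(2·5+1) = 1001
Δ: 4! 2! 8! / 15! → 1/675675
sum: t=1:−1/8640 t=2:+1/2304 t=3:−1/8640 = 7/34560
3j²(3 6 5; 0 0 0) = Δ·Π!·Σ² = 7/429  (sign -1)
sum: t=2:+1/5760 t=3:−1/3456 t=4:+1/34560 = -1/11520
3j²(3 6 5; -1 1 0) = Δ·Π!·Σ² = 2/429  (sign +1)
combine: 4πI² = 1001·7/429·2/429 = 98/1287
take √, sign -1: I = -0.07784287

-0.077843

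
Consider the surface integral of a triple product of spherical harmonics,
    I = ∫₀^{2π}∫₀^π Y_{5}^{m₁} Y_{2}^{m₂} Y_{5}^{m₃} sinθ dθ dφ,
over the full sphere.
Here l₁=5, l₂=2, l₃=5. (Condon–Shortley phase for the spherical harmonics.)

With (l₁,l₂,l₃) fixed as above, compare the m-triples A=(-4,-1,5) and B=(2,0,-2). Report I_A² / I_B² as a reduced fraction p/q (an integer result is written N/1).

l's match ⇒ only the (l;m) 3-j factors differ between A and B.
A: triangle coeff Δ(5,2,5) = 1/38610; Σ_t [1,1]: t=1:−1/80640 = -1/80640; (3j)²=9/286 [(5 2 5; -4 -1 5)], sign=-1
B: triangle coeff Δ(5,2,5) = 1/38610; Σ_t [0,2]: t=0:+1/2880 t=1:−1/1440 t=2:+1/20160 = -1/3360; (3j)²=6/715 [(5 2 5; 2 0 -2)], sign=+1
I_A²/I_B² = (9/286)/(6/715) = 15/4

15/4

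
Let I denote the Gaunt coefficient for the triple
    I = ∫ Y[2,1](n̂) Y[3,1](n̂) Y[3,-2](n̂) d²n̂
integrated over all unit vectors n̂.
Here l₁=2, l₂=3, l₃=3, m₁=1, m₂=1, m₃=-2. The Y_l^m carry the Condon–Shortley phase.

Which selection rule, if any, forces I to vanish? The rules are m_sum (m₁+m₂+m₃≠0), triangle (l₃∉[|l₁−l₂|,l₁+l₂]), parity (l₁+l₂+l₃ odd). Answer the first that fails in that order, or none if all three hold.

azimuthal sum: 1 + 1 − 2 = 0  ✓
1 ≤ 3 ≤ 5 (triangle on l)  ✓
L = 2 + 3 + 3 = 8 (even)  ✓

none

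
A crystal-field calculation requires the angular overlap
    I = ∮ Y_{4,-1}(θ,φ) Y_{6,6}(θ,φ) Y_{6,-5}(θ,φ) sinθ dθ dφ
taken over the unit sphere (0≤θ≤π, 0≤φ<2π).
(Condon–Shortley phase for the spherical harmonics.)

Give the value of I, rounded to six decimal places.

-0.192803

m-sum 0 ✓  L=16 even ✓  2≤6≤10 ✓
Π(2lᵢ+1) = 9×13×13 = 1521
triangle coeff Δ(4,6,6) = 1/15315300
Σ_t [0,4]: t=0:+1/829440 t=1:−1/25920 t=2:+1/9216 t=3:−1/25920 t=4:+1/829440 = 7/207360
(3j)²=28/2431 [(4 6 6; 0 0 0)], sign=+1
Σ_t [4,4]: t=4:+1/5806080 = 1/5806080
(3j)²=165/6188 [(4 6 6; -1 6 -5)], sign=-1
⇒ 4πI² = 135/289
I = (-1)√(135/289/(4π)) = -0.19280266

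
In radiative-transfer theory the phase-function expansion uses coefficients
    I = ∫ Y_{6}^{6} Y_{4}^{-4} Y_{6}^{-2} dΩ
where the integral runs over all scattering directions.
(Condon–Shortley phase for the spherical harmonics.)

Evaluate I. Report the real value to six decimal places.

Rules hold: Σm=0, L=16 even, 2≤6≤10.
N = 13·9·13 = 1521
Δ = 4!·8!·4!/17! = 1/15315300
Racah Σ t=0..4: t=0:+1/829440 t=1:−1/25920 t=2:+1/9216 t=3:−1/25920 t=4:+1/829440 = 7/207360
⇒ 3j(6 4 6; 0 0 0)² = 28/2431, sgn +1
Racah Σ t=0..0: t=0:+1/23224320 = 1/23224320
⇒ 3j(6 4 6; 6 -4 -2)² = 1/442, sgn +1
4πI² = N·(3j₀)²·(3jₘ)² = 126/3179
I = +1·√(0.0396351/4π) = 0.05616103

0.056161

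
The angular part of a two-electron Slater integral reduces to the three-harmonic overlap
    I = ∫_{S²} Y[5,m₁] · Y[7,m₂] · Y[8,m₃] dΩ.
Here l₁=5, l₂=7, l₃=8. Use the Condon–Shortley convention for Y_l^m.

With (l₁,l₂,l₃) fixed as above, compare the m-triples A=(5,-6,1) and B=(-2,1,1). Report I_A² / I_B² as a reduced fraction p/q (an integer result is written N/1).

Shared (l₁,l₂,l₃)=(5,7,8): N and (l;000)² cancel in I_A²/I_B².
A: Δ = 4!·6!·10!/21! = 1/814773960; Racah Σ t=0..0: t=0:+1/6270566400 = 1/6270566400; ⇒ 3j(5 7 8; 5 -6 1)² = 5/3876, sgn -1
B: Δ = 4!·6!·10!/21! = 1/814773960; Racah Σ t=1..4: t=1:−1/130636800 t=2:+1/8294400 t=3:−1/4147200 t=4:+1/14929920 = -1/16329600; ⇒ 3j(5 7 8; -2 1 1)² = 1024/138567, sgn +1
I_A²/I_B² = (5/3876)/(1024/138567) = 715/4096

715/4096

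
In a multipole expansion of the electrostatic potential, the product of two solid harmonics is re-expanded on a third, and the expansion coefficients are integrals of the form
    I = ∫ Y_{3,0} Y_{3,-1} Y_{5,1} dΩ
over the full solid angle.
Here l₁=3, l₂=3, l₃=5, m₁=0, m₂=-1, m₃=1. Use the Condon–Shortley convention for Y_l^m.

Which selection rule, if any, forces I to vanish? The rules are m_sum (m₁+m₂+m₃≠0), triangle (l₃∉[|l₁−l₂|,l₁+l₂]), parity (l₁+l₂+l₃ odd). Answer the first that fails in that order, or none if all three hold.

parity

azimuthal sum: 0 − 1 + 1 = 0  ✓
0 ≤ 5 ≤ 6 (triangle on l)  ✓
L = 3 + 3 + 5 = 11 (odd)  ✗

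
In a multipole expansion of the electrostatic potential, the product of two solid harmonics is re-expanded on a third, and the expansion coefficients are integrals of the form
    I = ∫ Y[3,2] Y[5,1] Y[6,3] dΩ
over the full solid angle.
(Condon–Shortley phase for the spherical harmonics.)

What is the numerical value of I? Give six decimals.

Σmᵢ = 6 ≠ 0, so the φ-integral vanishes; I = 0

0.000000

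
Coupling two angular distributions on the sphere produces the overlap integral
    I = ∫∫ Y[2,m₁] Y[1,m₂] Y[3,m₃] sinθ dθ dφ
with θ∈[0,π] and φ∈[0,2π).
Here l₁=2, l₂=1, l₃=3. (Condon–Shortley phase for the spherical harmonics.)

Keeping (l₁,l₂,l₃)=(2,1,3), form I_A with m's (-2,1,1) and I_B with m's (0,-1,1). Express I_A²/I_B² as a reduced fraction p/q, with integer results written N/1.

l's match ⇒ only the (l;m) 3-j factors differ between A and B.
A: triangle coeff Δ(2,1,3) = 1/105; Σ_t [0,0]: t=0:+1/48 = 1/48; (3j)²=1/105 [(2 1 3; -2 1 1)], sign=+1
B: triangle coeff Δ(2,1,3) = 1/105; Σ_t [0,0]: t=0:+1/8 = 1/8; (3j)²=2/35 [(2 1 3; 0 -1 1)], sign=+1
I_A²/I_B² = (1/105)/(2/35) = 1/6

1/6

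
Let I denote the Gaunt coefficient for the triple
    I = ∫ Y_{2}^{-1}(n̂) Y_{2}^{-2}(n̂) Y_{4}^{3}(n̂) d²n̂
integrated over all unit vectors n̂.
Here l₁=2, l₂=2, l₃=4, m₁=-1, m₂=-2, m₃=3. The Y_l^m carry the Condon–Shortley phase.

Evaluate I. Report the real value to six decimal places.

Rules hold: Σm=0, L=8 even, 0≤4≤4.
N = 5·5·9 = 225
Δ = 0!·4!·4!/9! = 1/630
Racah Σ t=0..0: t=0:+1/16 = 1/16
⇒ 3j(2 2 4; 0 0 0)² = 2/35, sgn +1
Racah Σ t=0..0: t=0:+1/144 = 1/144
⇒ 3j(2 2 4; -1 -2 3)² = 1/18, sgn -1
4πI² = N·(3j₀)²·(3jₘ)² = 5/7
I = -1·√(0.714286/4π) = -0.23841361

-0.238414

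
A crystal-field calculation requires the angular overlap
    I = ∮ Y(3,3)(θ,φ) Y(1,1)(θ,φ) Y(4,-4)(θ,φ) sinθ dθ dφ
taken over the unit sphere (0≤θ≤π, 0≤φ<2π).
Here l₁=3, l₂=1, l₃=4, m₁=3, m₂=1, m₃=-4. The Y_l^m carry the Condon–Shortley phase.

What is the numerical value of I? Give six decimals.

0.325735

m-sum 0 ✓  L=8 even ✓  2≤4≤4 ✓
Π(2lᵢ+1) = 7×3×9 = 189
triangle coeff Δ(3,1,4) = 1/252
Σ_t [0,0]: t=0:+1/36 = 1/36
(3j)²=4/63 [(3 1 4; 0 0 0)], sign=+1
Σ_t [0,0]: t=0:+1/1440 = 1/1440
(3j)²=1/9 [(3 1 4; 3 1 -4)], sign=+1
⇒ 4πI² = 4/3
I = (+1)√(4/3/(4π)) = 0.32573501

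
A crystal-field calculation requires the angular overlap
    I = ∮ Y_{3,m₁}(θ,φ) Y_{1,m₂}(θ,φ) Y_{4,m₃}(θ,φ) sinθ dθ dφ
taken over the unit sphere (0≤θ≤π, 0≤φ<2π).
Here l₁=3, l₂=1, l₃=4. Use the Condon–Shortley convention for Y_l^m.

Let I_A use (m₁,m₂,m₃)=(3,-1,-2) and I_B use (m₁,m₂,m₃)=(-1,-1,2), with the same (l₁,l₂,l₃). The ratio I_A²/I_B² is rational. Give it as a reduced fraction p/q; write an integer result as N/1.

Shared (l₁,l₂,l₃)=(3,1,4): N and (l;000)² cancel in I_A²/I_B².
A: Δ = 0!·6!·2!/9! = 1/252; Racah Σ t=0..0: t=0:+1/1440 = 1/1440; ⇒ 3j(3 1 4; 3 -1 -2)² = 1/252, sgn +1
B: Δ = 0!·6!·2!/9! = 1/252; Racah Σ t=0..0: t=0:+1/96 = 1/96; ⇒ 3j(3 1 4; -1 -1 2)² = 5/84, sgn +1
I_A²/I_B² = (1/252)/(5/84) = 1/15

1/15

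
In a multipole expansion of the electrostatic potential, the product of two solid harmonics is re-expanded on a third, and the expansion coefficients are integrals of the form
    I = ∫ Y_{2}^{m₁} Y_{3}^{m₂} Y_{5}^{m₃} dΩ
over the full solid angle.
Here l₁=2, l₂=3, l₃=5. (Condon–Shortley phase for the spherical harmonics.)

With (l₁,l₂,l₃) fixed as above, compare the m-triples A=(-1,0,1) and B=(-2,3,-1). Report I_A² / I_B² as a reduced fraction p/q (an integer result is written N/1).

Shared (l₁,l₂,l₃)=(2,3,5): N and (l;000)² cancel in I_A²/I_B².
A: Δ = 0!·4!·6!/11! = 1/2310; Racah Σ t=0..0: t=0:+1/216 = 1/216; ⇒ 3j(2 3 5; -1 0 1)² = 8/231, sgn +1
B: Δ = 0!·4!·6!/11! = 1/2310; Racah Σ t=0..0: t=0:+1/17280 = 1/17280; ⇒ 3j(2 3 5; -2 3 -1)² = 1/2310, sgn +1
I_A²/I_B² = (8/231)/(1/2310) = 80/1

80/1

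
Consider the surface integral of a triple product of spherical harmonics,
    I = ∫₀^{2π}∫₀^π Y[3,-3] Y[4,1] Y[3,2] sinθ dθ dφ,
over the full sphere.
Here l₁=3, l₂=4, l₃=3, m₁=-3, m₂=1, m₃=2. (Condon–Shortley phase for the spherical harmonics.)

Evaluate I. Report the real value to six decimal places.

m-sum 0 ✓  L=10 even ✓  1≤3≤7 ✓
Π(2lᵢ+1) = 7×9×7 = 441
triangle coeff Δ(3,4,3) = 1/34650
Σ_t [1,3]: t=1:−1/72 t=2:+1/16 t=3:−1/72 = 5/144
(3j)²=2/77 [(3 4 3; 0 0 0)], sign=-1
Σ_t [4,4]: t=4:+1/288 = 1/288
(3j)²=5/231 [(3 4 3; -3 1 2)], sign=-1
⇒ 4πI² = 30/121
I = (+1)√(30/121/(4π)) = 0.14046335

0.140463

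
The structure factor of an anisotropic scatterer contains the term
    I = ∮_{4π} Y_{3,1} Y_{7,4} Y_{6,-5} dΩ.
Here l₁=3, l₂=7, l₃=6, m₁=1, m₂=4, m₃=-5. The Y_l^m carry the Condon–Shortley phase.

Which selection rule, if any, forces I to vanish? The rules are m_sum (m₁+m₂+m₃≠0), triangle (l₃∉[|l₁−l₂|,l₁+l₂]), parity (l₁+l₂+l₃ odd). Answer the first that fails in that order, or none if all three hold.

none

azimuthal sum: 1 + 4 − 5 = 0  ✓
4 ≤ 6 ≤ 10 (triangle on l)  ✓
L = 3 + 7 + 6 = 16 (even)  ✓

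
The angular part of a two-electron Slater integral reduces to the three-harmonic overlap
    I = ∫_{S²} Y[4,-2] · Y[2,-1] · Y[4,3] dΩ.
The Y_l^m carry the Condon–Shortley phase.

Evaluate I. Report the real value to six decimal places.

-0.187702

m-sum 0 ✓  L=10 even ✓  2≤4≤6 ✓
Π(2lᵢ+1) = 9×5×9 = 405
triangle coeff Δ(4,2,4) = 1/13860
Σ_t [0,2]: t=0:+1/192 t=1:−1/36 t=2:+1/192 = -5/288
(3j)²=20/693 [(4 2 4; 0 0 0)], sign=-1
Σ_t [0,1]: t=0:+1/1440 t=1:−1/240 = -1/288
(3j)²=5/132 [(4 2 4; -2 -1 3)], sign=+1
⇒ 4πI² = 375/847
I = (-1)√(375/847/(4π)) = -0.18770204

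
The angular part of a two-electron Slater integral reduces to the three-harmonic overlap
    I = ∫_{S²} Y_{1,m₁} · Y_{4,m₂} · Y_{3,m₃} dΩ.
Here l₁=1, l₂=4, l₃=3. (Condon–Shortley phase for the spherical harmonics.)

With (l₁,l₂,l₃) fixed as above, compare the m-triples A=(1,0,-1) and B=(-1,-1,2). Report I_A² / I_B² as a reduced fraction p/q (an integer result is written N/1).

2/1

Same 1,4,3: normalisation and zero-m 3j drop out of the ratio.
A: Δ: 2! 0! 6! / 9! → 1/252; sum: t=0:+1/96 = 1/96; 3j²(1 4 3; 1 0 -1) = Δ·Π!·Σ² = 1/42  (sign +1)
B: Δ: 2! 0! 6! / 9! → 1/252; sum: t=2:+1/240 = 1/240; 3j²(1 4 3; -1 -1 2) = Δ·Π!·Σ² = 1/84  (sign -1)
I_A²/I_B² = (1/42)/(1/84) = 2/1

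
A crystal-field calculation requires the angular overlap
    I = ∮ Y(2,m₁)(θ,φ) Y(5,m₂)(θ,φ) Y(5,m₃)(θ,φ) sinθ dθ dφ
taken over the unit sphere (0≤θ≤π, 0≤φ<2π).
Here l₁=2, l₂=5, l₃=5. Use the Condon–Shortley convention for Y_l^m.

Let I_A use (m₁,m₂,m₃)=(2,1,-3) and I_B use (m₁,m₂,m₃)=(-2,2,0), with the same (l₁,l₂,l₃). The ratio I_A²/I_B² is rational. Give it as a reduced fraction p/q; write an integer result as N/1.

4/5

Same 2,5,5: normalisation and zero-m 3j drop out of the ratio.
A: Δ: 2! 2! 8! / 13! → 1/38610; sum: t=0:+1/5760 = 1/5760; 3j²(2 5 5; 2 1 -3) = Δ·Π!·Σ² = 56/2145  (sign +1)
B: Δ: 2! 2! 8! / 13! → 1/38610; sum: t=2:+1/2880 = 1/2880; 3j²(2 5 5; -2 2 0) = Δ·Π!·Σ² = 14/429  (sign -1)
I_A²/I_B² = (56/2145)/(14/429) = 4/5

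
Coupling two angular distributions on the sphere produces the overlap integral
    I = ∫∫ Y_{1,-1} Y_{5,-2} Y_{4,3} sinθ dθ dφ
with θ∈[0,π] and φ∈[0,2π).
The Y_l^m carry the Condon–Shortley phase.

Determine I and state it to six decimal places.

0.085055

Checks pass: Σm=0; 10 even; l₃=4∈[4,6].
(2·1+1)(2·5+1)(2·4+1) = 297
Δ: 2! 0! 8! / 11! → 1/495
sum: t=1:−1/576 = -1/576
3j²(1 5 4; 0 0 0) = Δ·Π!·Σ² = 5/99  (sign -1)
sum: t=2:+1/10080 = 1/10080
3j²(1 5 4; -1 -2 3) = Δ·Π!·Σ² = 1/165  (sign -1)
combine: 4πI² = 297·5/99·1/165 = 1/11
take √, sign +1: I = 0.08505478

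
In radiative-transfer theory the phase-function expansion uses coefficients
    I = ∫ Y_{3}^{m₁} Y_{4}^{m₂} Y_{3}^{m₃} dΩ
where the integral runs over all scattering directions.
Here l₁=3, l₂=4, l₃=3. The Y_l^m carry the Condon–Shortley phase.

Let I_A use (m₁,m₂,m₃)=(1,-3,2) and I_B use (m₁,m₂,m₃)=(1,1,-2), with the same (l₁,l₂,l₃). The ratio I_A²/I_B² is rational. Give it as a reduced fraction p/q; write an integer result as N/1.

Shared (l₁,l₂,l₃)=(3,4,3): N and (l;000)² cancel in I_A²/I_B².
A: Δ = 4!·2!·4!/11! = 1/34650; Racah Σ t=0..1: t=0:+1/288 t=1:−1/144 = -1/288; ⇒ 3j(3 4 3; 1 -3 2)² = 1/99, sgn +1
B: Δ = 4!·2!·4!/11! = 1/34650; Racah Σ t=1..2: t=1:−1/144 t=2:+1/48 = 1/72; ⇒ 3j(3 4 3; 1 1 -2)² = 16/693, sgn -1
I_A²/I_B² = (1/99)/(16/693) = 7/16

7/16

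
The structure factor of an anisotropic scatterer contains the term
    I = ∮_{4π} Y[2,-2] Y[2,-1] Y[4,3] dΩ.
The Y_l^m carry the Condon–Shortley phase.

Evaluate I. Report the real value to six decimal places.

-0.238414

m-sum 0 ✓  L=8 even ✓  0≤4≤4 ✓
Π(2lᵢ+1) = 5×5×9 = 225
triangle coeff Δ(2,2,4) = 1/630
Σ_t [0,0]: t=0:+1/16 = 1/16
(3j)²=2/35 [(2 2 4; 0 0 0)], sign=+1
Σ_t [0,0]: t=0:+1/144 = 1/144
(3j)²=1/18 [(2 2 4; -2 -1 3)], sign=-1
⇒ 4πI² = 5/7
I = (-1)√(5/7/(4π)) = -0.23841361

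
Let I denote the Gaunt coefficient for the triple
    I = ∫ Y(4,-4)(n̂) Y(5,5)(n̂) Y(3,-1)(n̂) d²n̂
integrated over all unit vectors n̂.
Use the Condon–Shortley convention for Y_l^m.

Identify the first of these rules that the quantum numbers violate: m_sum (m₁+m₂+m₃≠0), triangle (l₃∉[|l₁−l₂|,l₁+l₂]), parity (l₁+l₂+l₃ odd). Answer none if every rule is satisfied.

m₁+m₂+m₃ = -4 + 5 − 1 = 0  ✓
triangle: |4−5|=1 ≤ l₃=3 ≤ 4+5=9  ✓
parity: l₁+l₂+l₃ = 12 is even  ✓

none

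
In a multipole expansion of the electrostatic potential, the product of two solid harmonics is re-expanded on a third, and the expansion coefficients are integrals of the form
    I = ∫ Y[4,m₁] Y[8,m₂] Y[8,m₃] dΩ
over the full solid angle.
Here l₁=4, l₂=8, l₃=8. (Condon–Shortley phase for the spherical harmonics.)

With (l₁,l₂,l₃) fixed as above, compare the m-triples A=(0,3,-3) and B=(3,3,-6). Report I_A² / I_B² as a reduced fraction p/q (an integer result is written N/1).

Same 4,8,8: normalisation and zero-m 3j drop out of the ratio.
A: Δ: 4! 4! 12! / 21! → 1/185175900; sum: t=0:+1/22992076800 t=1:−1/261273600 t=2:+1/34836480 t=3:−1/34836480 t=4:+1/348364800 = -1/1094860800; 3j²(4 8 8; 0 3 -3) = Δ·Π!·Σ² = 1/16796  (sign +1)
B: Δ: 4! 4! 12! / 21! → 1/185175900; sum: t=0:+1/5748019200 t=1:−1/1045094400 = -1/1277337600; 3j²(4 8 8; 3 3 -6) = Δ·Π!·Σ² = 9/646  (sign -1)
I_A²/I_B² = (1/16796)/(9/646) = 1/234

1/234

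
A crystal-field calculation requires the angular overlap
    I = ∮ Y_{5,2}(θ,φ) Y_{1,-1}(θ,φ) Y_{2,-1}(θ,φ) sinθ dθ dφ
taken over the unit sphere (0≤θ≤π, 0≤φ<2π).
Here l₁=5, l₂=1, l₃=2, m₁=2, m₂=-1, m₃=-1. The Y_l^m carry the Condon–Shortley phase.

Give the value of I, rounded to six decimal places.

triangle: need 4≤l₃≤6, have 2; I=0

0.000000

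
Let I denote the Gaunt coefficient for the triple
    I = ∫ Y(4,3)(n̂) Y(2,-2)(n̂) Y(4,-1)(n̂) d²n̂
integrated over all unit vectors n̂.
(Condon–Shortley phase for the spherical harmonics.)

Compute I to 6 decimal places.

0.159270

m-sum 0 ✓  L=10 even ✓  2≤4≤6 ✓
Π(2lᵢ+1) = 9×5×9 = 405
triangle coeff Δ(4,2,4) = 1/13860
Σ_t [0,2]: t=0:+1/192 t=1:−1/36 t=2:+1/192 = -5/288
(3j)²=20/693 [(4 2 4; 0 0 0)], sign=-1
Σ_t [0,0]: t=0:+1/480 = 1/480
(3j)²=3/110 [(4 2 4; 3 -2 -1)], sign=-1
⇒ 4πI² = 270/847
I = (+1)√(270/847/(4π)) = 0.15927046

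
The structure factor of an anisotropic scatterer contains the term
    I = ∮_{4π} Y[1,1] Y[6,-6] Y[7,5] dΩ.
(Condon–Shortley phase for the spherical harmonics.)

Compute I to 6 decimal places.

-0.034990

Rules hold: Σm=0, L=14 even, 5≤7≤7.
N = 3·13·15 = 585
Δ = 0!·2!·12!/15! = 1/1365
Racah Σ t=0..0: t=0:+1/518400 = 1/518400
⇒ 3j(1 6 7; 0 0 0)² = 7/195, sgn -1
Racah Σ t=0..0: t=0:+1/958003200 = 1/958003200
⇒ 3j(1 6 7; 1 -6 5)² = 1/1365, sgn +1
4πI² = N·(3j₀)²·(3jₘ)² = 1/65
I = -1·√(0.0153846/4π) = -0.03498955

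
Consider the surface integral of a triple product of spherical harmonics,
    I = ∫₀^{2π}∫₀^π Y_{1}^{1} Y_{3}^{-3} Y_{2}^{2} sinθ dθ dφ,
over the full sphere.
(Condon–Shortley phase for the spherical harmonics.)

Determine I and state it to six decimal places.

-0.319865

Checks pass: Σm=0; 6 even; l₃=2∈[2,4].
(2·1+1)(2·3+1)(2·2+1) = 105
Δ: 2! 0! 4! / 7! → 1/105
sum: t=1:−1/4 = -1/4
3j²(1 3 2; 0 0 0) = Δ·Π!·Σ² = 3/35  (sign -1)
sum: t=0:+1/48 = 1/48
3j²(1 3 2; 1 -3 2) = Δ·Π!·Σ² = 1/7  (sign +1)
combine: 4πI² = 105·3/35·1/7 = 9/7
take √, sign -1: I = -0.31986543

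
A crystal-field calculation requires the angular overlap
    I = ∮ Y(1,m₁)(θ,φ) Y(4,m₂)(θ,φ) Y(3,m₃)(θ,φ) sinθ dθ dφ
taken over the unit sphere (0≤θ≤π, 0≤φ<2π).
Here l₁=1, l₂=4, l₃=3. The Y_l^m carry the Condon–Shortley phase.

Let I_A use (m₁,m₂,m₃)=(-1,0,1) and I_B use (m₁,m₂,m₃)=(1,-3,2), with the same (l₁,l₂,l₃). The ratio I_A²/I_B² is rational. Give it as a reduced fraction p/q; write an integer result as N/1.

2/7

Shared (l₁,l₂,l₃)=(1,4,3): N and (l;000)² cancel in I_A²/I_B².
A: Δ = 2!·0!·6!/9! = 1/252; Racah Σ t=2..2: t=2:+1/96 = 1/96; ⇒ 3j(1 4 3; -1 0 1)² = 1/42, sgn +1
B: Δ = 2!·0!·6!/9! = 1/252; Racah Σ t=0..0: t=0:+1/240 = 1/240; ⇒ 3j(1 4 3; 1 -3 2)² = 1/12, sgn -1
I_A²/I_B² = (1/42)/(1/12) = 2/7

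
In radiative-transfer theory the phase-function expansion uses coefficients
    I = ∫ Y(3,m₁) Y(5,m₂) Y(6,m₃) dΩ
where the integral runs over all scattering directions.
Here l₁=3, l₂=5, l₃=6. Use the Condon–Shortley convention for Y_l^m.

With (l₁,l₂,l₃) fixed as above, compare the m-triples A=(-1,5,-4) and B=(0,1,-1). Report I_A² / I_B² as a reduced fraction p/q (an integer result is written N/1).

Same 3,5,6: normalisation and zero-m 3j drop out of the ratio.
A: Δ: 2! 4! 8! / 15! → 1/675675; sum: t=2:+1/322560 = 1/322560; 3j²(3 5 6; -1 5 -4) = Δ·Π!·Σ² = 18/1001  (sign +1)
B: Δ: 2! 4! 8! / 15! → 1/675675; sum: t=0:+1/17280 t=1:−1/2880 t=2:+1/6912 = -1/6912; 3j²(3 5 6; 0 1 -1) = Δ·Π!·Σ² = 5/429  (sign +1)
I_A²/I_B² = (18/1001)/(5/429) = 54/35

54/35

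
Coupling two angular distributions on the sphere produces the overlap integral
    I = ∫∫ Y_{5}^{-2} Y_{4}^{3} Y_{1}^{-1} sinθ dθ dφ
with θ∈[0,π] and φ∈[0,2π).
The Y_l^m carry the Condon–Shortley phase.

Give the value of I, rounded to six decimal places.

0.085055

Checks pass: Σm=0; 10 even; l₃=1∈[1,9].
(2·5+1)(2·4+1)(2·1+1) = 297
Δ: 8! 2! 0! / 11! → 1/495
sum: t=4:+1/576 = 1/576
3j²(5 4 1; 0 0 0) = Δ·Π!·Σ² = 5/99  (sign -1)
sum: t=7:−1/10080 = -1/10080
3j²(5 4 1; -2 3 -1) = Δ·Π!·Σ² = 1/165  (sign -1)
combine: 4πI² = 297·5/99·1/165 = 1/11
take √, sign +1: I = 0.08505478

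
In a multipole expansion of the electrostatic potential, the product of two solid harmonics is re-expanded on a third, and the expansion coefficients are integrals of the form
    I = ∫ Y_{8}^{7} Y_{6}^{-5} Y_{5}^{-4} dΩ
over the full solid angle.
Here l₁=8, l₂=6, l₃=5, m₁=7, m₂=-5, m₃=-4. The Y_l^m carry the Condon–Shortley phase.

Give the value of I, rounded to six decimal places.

m-sum = 7 − 5 − 4 = -2 ≠ 0 ⇒ I = 0

0.000000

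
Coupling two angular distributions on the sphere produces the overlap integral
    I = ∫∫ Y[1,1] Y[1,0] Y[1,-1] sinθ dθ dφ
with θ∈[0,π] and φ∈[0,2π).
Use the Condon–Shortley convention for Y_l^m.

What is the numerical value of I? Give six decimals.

0.000000

Σlᵢ=3 odd — θ-integrand is odd under cosθ→−cosθ; I=0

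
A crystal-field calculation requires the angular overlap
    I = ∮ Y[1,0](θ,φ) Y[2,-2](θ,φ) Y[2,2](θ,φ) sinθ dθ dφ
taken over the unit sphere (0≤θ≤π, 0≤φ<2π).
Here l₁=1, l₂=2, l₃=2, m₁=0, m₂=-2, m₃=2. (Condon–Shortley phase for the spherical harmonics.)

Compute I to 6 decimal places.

0.000000

l₁+l₂+l₃=5 is odd: 3j(l;000)=0 ⇒ I=0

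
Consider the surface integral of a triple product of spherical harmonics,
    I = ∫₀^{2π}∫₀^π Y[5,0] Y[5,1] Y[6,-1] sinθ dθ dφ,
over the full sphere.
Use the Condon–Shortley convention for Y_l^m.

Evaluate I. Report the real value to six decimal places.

Checks pass: Σm=0; 16 even; l₃=6∈[0,10].
(2·5+1)(2·5+1)(2·6+1) = 1573
Δ: 4! 6! 6! / 17! → 1/28588560
sum: t=0:+1/345600 t=1:−1/13824 t=2:+1/5184 t=3:−1/13824 t=4:+1/345600 = 7/129600
3j²(5 5 6; 0 0 0) = Δ·Π!·Σ² = 80/7293  (sign +1)
sum: t=0:+1/2073600 t=1:−1/34560 t=2:+1/6912 t=3:−1/10368 t=4:+1/138240 = 7/259200
3j²(5 5 6; 0 1 -1) = Δ·Π!·Σ² = 28/7293  (sign -1)
combine: 4πI² = 1573·80/7293·28/7293 = 2240/33813
take √, sign -1: I = -0.07260679

-0.072607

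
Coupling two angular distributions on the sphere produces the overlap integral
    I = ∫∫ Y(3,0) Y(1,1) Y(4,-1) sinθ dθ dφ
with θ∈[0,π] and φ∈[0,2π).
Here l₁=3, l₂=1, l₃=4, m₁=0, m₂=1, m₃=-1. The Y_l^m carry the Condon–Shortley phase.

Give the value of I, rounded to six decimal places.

-0.194664

Rules hold: Σm=0, L=8 even, 2≤4≤4.
N = 7·3·9 = 189
Δ = 0!·6!·2!/9! = 1/252
Racah Σ t=0..0: t=0:+1/36 = 1/36
⇒ 3j(3 1 4; 0 0 0)² = 4/63, sgn +1
Racah Σ t=0..0: t=0:+1/72 = 1/72
⇒ 3j(3 1 4; 0 1 -1)² = 5/126, sgn -1
4πI² = N·(3j₀)²·(3jₘ)² = 10/21
I = -1·√(0.47619/4π) = -0.19466390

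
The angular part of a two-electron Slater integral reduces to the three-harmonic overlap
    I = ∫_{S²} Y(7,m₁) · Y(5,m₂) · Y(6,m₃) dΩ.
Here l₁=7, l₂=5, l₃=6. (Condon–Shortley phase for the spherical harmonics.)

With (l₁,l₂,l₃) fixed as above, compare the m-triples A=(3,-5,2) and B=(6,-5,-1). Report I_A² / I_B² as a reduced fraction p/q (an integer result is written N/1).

245/143

Shared (l₁,l₂,l₃)=(7,5,6): N and (l;000)² cancel in I_A²/I_B².
A: Δ = 6!·8!·4!/19! = 1/174594420; Racah Σ t=0..0: t=0:+1/9953280 = 1/9953280; ⇒ 3j(7 5 6; 3 -5 2)² = 2450/138567, sgn +1
B: Δ = 6!·8!·4!/19! = 1/174594420; Racah Σ t=0..0: t=0:+1/87091200 = 1/87091200; ⇒ 3j(7 5 6; 6 -5 -1)² = 10/969, sgn -1
I_A²/I_B² = (2450/138567)/(10/969) = 245/143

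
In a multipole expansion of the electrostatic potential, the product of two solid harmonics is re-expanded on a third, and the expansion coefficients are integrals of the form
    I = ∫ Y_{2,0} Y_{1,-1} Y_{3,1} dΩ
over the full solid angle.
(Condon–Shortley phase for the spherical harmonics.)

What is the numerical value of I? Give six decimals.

-0.202301

Rules hold: Σm=0, L=6 even, 1≤3≤3.
N = 5·3·7 = 105
Δ = 0!·4!·2!/7! = 1/105
Racah Σ t=0..0: t=0:+1/4 = 1/4
⇒ 3j(2 1 3; 0 0 0)² = 3/35, sgn -1
Racah Σ t=0..0: t=0:+1/8 = 1/8
⇒ 3j(2 1 3; 0 -1 1)² = 2/35, sgn +1
4πI² = N·(3j₀)²·(3jₘ)² = 18/35
I = -1·√(0.514286/4π) = -0.20230066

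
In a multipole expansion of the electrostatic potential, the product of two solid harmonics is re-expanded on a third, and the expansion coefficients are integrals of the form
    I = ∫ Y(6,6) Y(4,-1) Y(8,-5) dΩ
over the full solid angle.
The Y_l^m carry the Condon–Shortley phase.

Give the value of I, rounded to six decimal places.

0.118339

Checks pass: Σm=0; 18 even; l₃=8∈[2,10].
(2·6+1)(2·4+1)(2·8+1) = 1989
Δ: 2! 10! 6! / 19! → 1/23279256
sum: t=0:+1/1658880 t=1:−1/518400 t=2:+1/1658880 = -1/1382400
3j²(6 4 8; 0 0 0) = Δ·Π!·Σ² = 504/46189  (sign -1)
sum: t=0:+1/261273600 = 1/261273600
3j²(6 4 8; 6 -1 -5) = Δ·Π!·Σ² = 55/6783  (sign -1)
combine: 4πI² = 1989·504/46189·55/6783 = 1080/6137
take √, sign +1: I = 0.11833927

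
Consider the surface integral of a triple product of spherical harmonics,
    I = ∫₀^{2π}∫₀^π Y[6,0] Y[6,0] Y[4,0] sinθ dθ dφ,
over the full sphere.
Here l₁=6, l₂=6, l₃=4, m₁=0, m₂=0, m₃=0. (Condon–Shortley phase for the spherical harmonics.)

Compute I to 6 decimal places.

0.126716

Checks pass: Σm=0; 16 even; l₃=4∈[0,12].
(2·6+1)(2·6+1)(2·4+1) = 1521
Δ: 8! 4! 4! / 17! → 1/15315300
sum: t=2:+1/829440 t=3:−1/25920 t=4:+1/9216 t=5:−1/25920 t=6:+1/829440 = 7/207360
3j²(6 6 4; 0 0 0) = Δ·Π!·Σ² = 28/2431  (sign +1)
(m-triple is (0,0,0) — same symbol as above.)
combine: 4πI² = 1521·28/2431·28/2431 = 7056/34969
take √, sign +1: I = 0.12671638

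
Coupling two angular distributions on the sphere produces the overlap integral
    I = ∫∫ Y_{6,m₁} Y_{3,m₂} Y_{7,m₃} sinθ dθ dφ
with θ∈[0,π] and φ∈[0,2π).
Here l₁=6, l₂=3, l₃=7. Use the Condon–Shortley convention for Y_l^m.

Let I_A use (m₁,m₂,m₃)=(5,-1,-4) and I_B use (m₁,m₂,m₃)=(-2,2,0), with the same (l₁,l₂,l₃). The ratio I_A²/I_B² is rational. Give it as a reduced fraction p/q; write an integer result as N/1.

20449/17500

l's match ⇒ only the (l;m) 3-j factors differ between A and B.
A: triangle coeff Δ(6,3,7) = 1/2042040; Σ_t [0,1]: t=0:+1/2903040 t=1:−1/21772800 = 13/43545600; (3j)²=143/7140 [(6 3 7; 5 -1 -4)], sign=-1
B: triangle coeff Δ(6,3,7) = 1/2042040; Σ_t [1,2]: t=1:−1/725760 t=2:+1/207360 = 1/290304; (3j)²=125/7293 [(6 3 7; -2 2 0)], sign=-1
I_A²/I_B² = (143/7140)/(125/7293) = 20449/17500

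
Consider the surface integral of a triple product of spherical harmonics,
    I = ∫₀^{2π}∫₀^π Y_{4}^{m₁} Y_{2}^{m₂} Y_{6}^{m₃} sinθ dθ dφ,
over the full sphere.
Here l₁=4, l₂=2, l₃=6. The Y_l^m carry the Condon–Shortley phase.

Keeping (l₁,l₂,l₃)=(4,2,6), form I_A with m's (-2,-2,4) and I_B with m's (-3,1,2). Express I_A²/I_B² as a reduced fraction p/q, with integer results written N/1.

Shared (l₁,l₂,l₃)=(4,2,6): N and (l;000)² cancel in I_A²/I_B².
A: Δ = 0!·8!·4!/13! = 1/6435; Racah Σ t=0..0: t=0:+1/34560 = 1/34560; ⇒ 3j(4 2 6; -2 -2 4)² = 14/429, sgn +1
B: Δ = 0!·8!·4!/13! = 1/6435; Racah Σ t=0..0: t=0:+1/30240 = 1/30240; ⇒ 3j(4 2 6; -3 1 2)² = 32/6435, sgn +1
I_A²/I_B² = (14/429)/(32/6435) = 105/16

105/16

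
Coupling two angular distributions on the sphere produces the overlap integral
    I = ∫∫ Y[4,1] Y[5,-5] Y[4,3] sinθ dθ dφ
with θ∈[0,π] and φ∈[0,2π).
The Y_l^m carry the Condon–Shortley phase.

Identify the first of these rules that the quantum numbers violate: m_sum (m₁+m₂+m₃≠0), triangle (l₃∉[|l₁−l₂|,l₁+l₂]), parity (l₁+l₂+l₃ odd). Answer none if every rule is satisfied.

m_sum

Σmᵢ = -1  ✗
l₃∈[|l₁−l₂|,l₁+l₂]=[1,9], have l₃=4
Σlᵢ = 13 ⇒ odd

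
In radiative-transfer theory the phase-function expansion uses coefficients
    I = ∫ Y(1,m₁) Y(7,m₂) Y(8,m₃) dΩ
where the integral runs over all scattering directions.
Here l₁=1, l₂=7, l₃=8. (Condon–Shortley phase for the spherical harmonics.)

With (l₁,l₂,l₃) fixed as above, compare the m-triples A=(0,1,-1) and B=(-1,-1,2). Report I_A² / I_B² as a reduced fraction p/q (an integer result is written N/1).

Same 1,7,8: normalisation and zero-m 3j drop out of the ratio.
A: Δ: 0! 2! 14! / 17! → 1/2040; sum: t=0:+1/29030400 = 1/29030400; 3j²(1 7 8; 0 1 -1) = Δ·Π!·Σ² = 21/680  (sign -1)
B: Δ: 0! 2! 14! / 17! → 1/2040; sum: t=0:+1/58060800 = 1/58060800; 3j²(1 7 8; -1 -1 2) = Δ·Π!·Σ² = 3/136  (sign +1)
I_A²/I_B² = (21/680)/(3/136) = 7/5

7/5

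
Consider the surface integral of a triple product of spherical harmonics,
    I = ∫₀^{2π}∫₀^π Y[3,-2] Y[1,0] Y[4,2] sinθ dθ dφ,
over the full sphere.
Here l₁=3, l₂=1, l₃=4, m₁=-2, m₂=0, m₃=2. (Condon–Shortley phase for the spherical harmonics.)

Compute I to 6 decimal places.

Rules hold: Σm=0, L=8 even, 2≤4≤4.
N = 7·3·9 = 189
Δ = 0!·6!·2!/9! = 1/252
Racah Σ t=0..0: t=0:+1/36 = 1/36
⇒ 3j(3 1 4; 0 0 0)² = 4/63, sgn +1
Racah Σ t=0..0: t=0:+1/120 = 1/120
⇒ 3j(3 1 4; -2 0 2)² = 1/21, sgn +1
4πI² = N·(3j₀)²·(3jₘ)² = 4/7
I = +1·√(0.571429/4π) = 0.21324362

0.213244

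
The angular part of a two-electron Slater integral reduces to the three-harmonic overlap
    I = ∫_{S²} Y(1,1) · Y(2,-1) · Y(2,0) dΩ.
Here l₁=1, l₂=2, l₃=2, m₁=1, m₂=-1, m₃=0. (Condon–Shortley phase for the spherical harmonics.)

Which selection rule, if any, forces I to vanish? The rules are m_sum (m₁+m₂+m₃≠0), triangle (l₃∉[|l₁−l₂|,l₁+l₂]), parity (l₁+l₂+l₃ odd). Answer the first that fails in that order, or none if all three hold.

Σmᵢ = 0  ✓
l₃∈[|l₁−l₂|,l₁+l₂]=[1,3], have l₃=2  ✓
Σlᵢ = 5 ⇒ odd  ✗

parity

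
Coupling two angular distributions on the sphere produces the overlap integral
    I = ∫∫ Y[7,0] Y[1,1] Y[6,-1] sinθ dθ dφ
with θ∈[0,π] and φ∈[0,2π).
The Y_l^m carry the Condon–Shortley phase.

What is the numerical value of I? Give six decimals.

Rules hold: Σm=0, L=14 even, 6≤6≤8.
N = 15·3·13 = 585
Δ = 2!·12!·0!/15! = 1/1365
Racah Σ t=1..1: t=1:−1/518400 = -1/518400
⇒ 3j(7 1 6; 0 0 0)² = 7/195, sgn -1
Racah Σ t=2..2: t=2:+1/1209600 = 1/1209600
⇒ 3j(7 1 6; 0 1 -1)² = 1/65, sgn -1
4πI² = N·(3j₀)²·(3jₘ)² = 21/65
I = +1·√(0.323077/4π) = 0.16034227

0.160342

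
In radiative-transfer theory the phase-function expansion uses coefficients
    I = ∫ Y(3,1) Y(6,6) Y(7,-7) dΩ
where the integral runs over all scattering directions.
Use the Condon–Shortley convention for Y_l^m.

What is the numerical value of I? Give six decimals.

0.220392

m-sum 0 ✓  L=16 even ✓  3≤7≤9 ✓
Π(2lᵢ+1) = 7×13×15 = 1365
triangle coeff Δ(3,6,7) = 1/2042040
Σ_t [0,2]: t=0:+1/207360 t=1:−1/57600 t=2:+1/207360 = -1/129600
(3j)²=168/12155 [(3 6 7; 0 0 0)], sign=+1
Σ_t [2,2]: t=2:+1/174182400 = 1/174182400
(3j)²=11/340 [(3 6 7; 1 6 -7)], sign=+1
⇒ 4πI² = 882/1445
I = (+1)√(882/1445/(4π)) = 0.22039180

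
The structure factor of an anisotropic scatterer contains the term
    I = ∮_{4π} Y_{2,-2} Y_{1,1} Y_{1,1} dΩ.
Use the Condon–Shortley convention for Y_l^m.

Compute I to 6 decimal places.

m-sum 0 ✓  L=4 even ✓  1≤1≤3 ✓
Π(2lᵢ+1) = 5×3×3 = 45
triangle coeff Δ(2,1,1) = 1/30
Σ_t [1,1]: t=1:−1/1 = -1/1
(3j)²=2/15 [(2 1 1; 0 0 0)], sign=+1
Σ_t [2,2]: t=2:+1/4 = 1/4
(3j)²=1/5 [(2 1 1; -2 1 1)], sign=+1
⇒ 4πI² = 6/5
I = (+1)√(6/5/(4π)) = 0.30901936

0.309019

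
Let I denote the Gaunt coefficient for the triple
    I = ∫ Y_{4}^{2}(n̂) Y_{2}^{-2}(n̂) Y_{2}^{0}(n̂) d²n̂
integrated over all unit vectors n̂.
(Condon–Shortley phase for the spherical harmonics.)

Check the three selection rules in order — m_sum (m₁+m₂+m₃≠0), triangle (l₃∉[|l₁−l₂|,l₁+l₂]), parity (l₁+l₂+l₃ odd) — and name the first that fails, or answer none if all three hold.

none

m₁+m₂+m₃ = 2 − 2 + 0 = 0  ✓
triangle: |4−2|=2 ≤ l₃=2 ≤ 4+2=6  ✓
parity: l₁+l₂+l₃ = 8 is even  ✓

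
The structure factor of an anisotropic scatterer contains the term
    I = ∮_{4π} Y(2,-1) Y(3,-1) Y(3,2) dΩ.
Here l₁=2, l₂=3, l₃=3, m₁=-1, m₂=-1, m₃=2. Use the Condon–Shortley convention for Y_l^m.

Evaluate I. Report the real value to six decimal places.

m-sum 0 ✓  L=8 even ✓  1≤3≤5 ✓
Π(2lᵢ+1) = 5×7×7 = 245
triangle coeff Δ(2,3,3) = 1/3780
Σ_t [0,2]: t=0:+1/24 t=1:−1/4 t=2:+1/24 = -1/6
(3j)²=4/105 [(2 3 3; 0 0 0)], sign=+1
Σ_t [1,2]: t=1:−1/12 t=2:+1/48 = -1/16
(3j)²=1/28 [(2 3 3; -1 -1 2)], sign=+1
⇒ 4πI² = 1/3
I = (+1)√(1/3/(4π)) = 0.16286750

0.162868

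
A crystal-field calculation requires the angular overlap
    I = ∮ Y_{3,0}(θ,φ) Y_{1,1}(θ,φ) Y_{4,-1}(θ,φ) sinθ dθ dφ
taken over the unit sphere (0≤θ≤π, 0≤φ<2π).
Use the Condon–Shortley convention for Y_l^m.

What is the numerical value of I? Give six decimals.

m-sum 0 ✓  L=8 even ✓  2≤4≤4 ✓
Π(2lᵢ+1) = 7×3×9 = 189
triangle coeff Δ(3,1,4) = 1/252
Σ_t [0,0]: t=0:+1/36 = 1/36
(3j)²=4/63 [(3 1 4; 0 0 0)], sign=+1
Σ_t [0,0]: t=0:+1/72 = 1/72
(3j)²=5/126 [(3 1 4; 0 1 -1)], sign=-1
⇒ 4πI² = 10/21
I = (-1)√(10/21/(4π)) = -0.19466390

-0.194664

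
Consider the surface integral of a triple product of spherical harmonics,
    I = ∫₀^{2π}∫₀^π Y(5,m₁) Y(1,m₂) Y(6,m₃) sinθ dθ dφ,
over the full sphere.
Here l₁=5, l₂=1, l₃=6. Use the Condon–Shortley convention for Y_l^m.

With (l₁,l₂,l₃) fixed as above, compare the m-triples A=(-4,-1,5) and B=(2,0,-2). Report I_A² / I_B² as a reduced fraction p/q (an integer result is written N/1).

55/32

l's match ⇒ only the (l;m) 3-j factors differ between A and B.
A: triangle coeff Δ(5,1,6) = 1/858; Σ_t [0,0]: t=0:+1/725760 = 1/725760; (3j)²=5/78 [(5 1 6; -4 -1 5)], sign=-1
B: triangle coeff Δ(5,1,6) = 1/858; Σ_t [0,0]: t=0:+1/30240 = 1/30240; (3j)²=16/429 [(5 1 6; 2 0 -2)], sign=+1
I_A²/I_B² = (5/78)/(16/429) = 55/32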